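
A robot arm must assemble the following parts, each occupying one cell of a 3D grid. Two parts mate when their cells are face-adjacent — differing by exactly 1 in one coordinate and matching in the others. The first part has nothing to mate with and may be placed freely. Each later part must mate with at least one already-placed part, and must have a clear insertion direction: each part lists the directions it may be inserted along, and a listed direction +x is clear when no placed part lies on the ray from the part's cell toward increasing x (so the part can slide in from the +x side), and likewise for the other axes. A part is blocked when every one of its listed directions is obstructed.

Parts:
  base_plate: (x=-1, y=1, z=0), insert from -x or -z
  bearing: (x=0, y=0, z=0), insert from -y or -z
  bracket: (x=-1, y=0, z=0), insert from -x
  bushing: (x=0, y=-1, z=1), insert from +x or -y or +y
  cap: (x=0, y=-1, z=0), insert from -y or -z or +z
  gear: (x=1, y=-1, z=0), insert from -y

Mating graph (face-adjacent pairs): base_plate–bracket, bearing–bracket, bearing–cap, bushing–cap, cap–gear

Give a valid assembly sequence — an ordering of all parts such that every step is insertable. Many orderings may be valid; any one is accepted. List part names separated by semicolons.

1. bushing@(0, -1, 1) [+x clear] — {bushing}
2. cap@(0, -1, 0) [-y clear] — {bushing, cap}
3. gear@(1, -1, 0) [-y clear] — {bushing, cap, gear}
4. bearing@(0, 0, 0) [-z clear] — {bearing, bushing, cap, gear}
5. bracket@(-1, 0, 0) [-x clear] — {bearing, bracket, bushing, cap, gear}
6. base_plate@(-1, 1, 0) [-x clear] — {base_plate, bearing, bracket, bushing, cap, gear}

bushing; cap; gear; bearing; bracket; base_plate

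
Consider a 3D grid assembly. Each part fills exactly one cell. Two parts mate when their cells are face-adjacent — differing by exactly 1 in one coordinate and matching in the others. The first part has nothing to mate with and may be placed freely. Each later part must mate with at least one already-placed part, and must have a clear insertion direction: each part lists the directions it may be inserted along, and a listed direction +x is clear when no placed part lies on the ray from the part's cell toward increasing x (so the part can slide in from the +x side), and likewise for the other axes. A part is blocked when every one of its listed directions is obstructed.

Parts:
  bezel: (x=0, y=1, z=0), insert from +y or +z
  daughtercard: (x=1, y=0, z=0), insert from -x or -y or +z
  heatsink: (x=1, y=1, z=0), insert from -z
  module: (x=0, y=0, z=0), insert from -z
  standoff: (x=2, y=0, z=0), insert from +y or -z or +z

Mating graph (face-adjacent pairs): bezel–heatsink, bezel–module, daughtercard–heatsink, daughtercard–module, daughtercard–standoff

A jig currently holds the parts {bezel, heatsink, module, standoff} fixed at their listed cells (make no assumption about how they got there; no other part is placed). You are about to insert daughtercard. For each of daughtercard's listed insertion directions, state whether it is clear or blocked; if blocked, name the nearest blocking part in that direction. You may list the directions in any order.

-x: nearest on ray is module@(0, 0, 0) ⇒ blocked
-y: ray from daughtercard(1, 0, 0) has no placed part ⇒ clear
+z: ray from daughtercard(1, 0, 0) has no placed part ⇒ clear

+z: clear; -x: blocked by module; -y: clear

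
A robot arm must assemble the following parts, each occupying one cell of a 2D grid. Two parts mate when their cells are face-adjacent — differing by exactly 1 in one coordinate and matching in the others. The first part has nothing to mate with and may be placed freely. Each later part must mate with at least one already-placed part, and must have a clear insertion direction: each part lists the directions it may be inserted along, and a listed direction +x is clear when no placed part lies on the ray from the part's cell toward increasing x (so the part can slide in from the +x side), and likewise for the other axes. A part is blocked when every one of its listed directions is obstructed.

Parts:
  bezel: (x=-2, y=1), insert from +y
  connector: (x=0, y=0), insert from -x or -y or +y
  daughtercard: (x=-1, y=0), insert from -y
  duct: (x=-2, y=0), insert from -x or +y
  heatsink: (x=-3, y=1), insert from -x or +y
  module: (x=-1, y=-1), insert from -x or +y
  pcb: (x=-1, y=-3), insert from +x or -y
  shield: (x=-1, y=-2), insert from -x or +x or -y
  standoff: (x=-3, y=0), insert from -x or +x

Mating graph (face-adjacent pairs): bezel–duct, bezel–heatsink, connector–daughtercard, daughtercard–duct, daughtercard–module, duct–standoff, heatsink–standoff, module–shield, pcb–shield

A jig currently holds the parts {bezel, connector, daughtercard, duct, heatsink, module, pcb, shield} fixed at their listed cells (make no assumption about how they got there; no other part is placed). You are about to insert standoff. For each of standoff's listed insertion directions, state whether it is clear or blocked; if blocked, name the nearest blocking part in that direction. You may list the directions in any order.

-x: ray from standoff(-3, 0) has no placed part ⇒ clear
+x: nearest on ray is duct@(-2, 0) ⇒ blocked

+x: blocked by duct; -x: clear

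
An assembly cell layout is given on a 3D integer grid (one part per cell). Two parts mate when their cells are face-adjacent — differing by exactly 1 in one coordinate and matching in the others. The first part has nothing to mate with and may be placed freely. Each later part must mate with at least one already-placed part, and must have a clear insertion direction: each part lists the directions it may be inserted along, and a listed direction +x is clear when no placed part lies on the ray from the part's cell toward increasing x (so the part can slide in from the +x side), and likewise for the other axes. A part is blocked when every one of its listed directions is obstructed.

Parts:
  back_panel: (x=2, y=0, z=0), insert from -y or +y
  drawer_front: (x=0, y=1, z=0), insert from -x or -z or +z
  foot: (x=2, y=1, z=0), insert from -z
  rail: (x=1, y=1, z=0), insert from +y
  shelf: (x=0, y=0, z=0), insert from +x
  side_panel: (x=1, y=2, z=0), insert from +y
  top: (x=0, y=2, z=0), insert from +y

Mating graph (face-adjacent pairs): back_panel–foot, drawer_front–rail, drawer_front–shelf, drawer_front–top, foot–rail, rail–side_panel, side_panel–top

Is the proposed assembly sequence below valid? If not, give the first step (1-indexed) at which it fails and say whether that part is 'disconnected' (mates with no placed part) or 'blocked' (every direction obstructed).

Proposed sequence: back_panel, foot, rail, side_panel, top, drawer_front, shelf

1. back_panel@(2, 0, 0) [-y clear] — {back_panel}
2. foot@(2, 1, 0) [-z clear] — {back_panel, foot}
3. rail@(1, 1, 0) [+y clear] — {back_panel, foot, rail}
4. side_panel@(1, 2, 0) [+y clear] — {back_panel, foot, rail, side_panel}
5. top@(0, 2, 0) [+y clear] — {back_panel, foot, rail, side_panel, top}
6. drawer_front@(0, 1, 0) [-x clear] — {back_panel, drawer_front, foot, rail, side_panel, top}
7. shelf@(0, 0, 0) — +x all obstructed ⇒ blocked

Invalid at step 7 (blocked)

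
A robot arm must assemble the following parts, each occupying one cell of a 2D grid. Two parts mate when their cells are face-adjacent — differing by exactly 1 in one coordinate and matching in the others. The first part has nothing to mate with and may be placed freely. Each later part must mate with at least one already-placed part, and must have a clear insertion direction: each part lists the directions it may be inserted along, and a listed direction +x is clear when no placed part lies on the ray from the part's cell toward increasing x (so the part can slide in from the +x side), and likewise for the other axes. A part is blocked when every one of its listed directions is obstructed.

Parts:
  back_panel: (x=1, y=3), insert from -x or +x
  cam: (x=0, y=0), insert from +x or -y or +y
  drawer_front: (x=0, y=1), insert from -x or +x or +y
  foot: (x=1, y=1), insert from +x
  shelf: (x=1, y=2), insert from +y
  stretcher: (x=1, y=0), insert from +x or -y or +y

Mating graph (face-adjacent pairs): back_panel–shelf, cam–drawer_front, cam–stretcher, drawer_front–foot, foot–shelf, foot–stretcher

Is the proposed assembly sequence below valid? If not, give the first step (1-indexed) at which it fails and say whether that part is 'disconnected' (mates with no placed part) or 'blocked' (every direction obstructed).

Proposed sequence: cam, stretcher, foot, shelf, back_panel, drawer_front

Valid

1. cam@(0, 0) [+x clear] — {cam}
2. stretcher@(1, 0) [+x clear] — {cam, stretcher}
3. foot@(1, 1) [+x clear] — {cam, foot, stretcher}
4. shelf@(1, 2) [+y clear] — {cam, foot, shelf, stretcher}
5. back_panel@(1, 3) [-x clear] — {back_panel, cam, foot, shelf, stretcher}
6. drawer_front@(0, 1) [-x clear] — {back_panel, cam, drawer_front, foot, shelf, stretcher}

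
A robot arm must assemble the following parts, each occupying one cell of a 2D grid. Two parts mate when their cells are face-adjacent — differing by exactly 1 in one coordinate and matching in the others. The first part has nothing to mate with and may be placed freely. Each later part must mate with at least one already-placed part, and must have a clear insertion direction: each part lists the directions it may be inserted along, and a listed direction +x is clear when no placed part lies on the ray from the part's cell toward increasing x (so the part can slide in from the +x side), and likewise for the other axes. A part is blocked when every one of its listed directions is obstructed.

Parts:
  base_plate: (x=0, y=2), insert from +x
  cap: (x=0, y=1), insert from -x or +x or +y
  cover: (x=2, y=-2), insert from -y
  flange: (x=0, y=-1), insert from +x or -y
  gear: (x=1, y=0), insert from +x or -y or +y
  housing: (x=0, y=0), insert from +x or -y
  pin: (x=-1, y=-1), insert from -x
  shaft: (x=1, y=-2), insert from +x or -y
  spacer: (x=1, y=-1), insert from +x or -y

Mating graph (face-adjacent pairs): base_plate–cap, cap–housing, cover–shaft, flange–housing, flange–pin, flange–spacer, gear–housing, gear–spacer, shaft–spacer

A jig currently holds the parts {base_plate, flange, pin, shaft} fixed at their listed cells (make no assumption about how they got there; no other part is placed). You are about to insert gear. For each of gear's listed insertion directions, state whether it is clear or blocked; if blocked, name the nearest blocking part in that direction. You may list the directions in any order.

+x: clear; +y: clear; -y: blocked by shaft

+x: ray from gear(1, 0) has no placed part ⇒ clear
-y: nearest on ray is shaft@(1, -2) ⇒ blocked
+y: ray from gear(1, 0) has no placed part ⇒ clear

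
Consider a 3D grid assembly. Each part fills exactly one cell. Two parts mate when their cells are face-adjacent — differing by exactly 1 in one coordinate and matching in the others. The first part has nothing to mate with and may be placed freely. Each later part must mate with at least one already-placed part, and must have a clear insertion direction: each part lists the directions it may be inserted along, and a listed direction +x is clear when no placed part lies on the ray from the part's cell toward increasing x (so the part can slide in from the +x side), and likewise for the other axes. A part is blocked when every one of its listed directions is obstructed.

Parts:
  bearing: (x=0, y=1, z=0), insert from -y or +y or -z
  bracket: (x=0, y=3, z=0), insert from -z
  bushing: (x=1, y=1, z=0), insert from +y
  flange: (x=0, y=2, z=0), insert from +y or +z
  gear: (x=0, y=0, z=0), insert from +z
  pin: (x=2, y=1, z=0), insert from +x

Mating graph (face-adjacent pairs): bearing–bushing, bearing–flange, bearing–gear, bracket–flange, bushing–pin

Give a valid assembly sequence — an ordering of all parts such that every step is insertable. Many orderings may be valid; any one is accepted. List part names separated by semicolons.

1. flange@(0, 2, 0) [+y clear] — {flange}
2. bracket@(0, 3, 0) [-z clear] — {bracket, flange}
3. bearing@(0, 1, 0) [-y clear] — {bearing, bracket, flange}
4. gear@(0, 0, 0) [+z clear] — {bearing, bracket, flange, gear}
5. bushing@(1, 1, 0) [+y clear] — {bearing, bracket, bushing, flange, gear}
6. pin@(2, 1, 0) [+x clear] — {bearing, bracket, bushing, flange, gear, pin}

flange; bracket; bearing; gear; bushing; pin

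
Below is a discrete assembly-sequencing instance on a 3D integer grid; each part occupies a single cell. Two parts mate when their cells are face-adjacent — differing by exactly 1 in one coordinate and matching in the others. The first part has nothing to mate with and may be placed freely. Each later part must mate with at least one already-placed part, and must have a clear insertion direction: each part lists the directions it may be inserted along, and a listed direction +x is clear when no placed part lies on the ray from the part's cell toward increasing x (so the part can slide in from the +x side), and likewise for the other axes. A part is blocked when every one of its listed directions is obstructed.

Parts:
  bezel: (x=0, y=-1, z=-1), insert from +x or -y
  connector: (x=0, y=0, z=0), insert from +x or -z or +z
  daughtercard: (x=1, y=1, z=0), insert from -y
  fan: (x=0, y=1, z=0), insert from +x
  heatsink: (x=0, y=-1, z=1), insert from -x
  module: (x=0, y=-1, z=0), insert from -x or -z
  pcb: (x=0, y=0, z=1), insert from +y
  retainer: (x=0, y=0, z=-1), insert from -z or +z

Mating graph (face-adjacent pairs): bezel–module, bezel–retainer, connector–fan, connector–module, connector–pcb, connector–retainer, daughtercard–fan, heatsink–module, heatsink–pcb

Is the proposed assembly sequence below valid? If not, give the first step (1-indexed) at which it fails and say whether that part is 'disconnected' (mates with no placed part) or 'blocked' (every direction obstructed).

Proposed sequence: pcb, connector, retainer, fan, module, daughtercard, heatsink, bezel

Valid

1. pcb@(0, 0, 1) [+y clear] — {pcb}
2. connector@(0, 0, 0) [+x clear] — {connector, pcb}
3. retainer@(0, 0, -1) [-z clear] — {connector, pcb, retainer}
4. fan@(0, 1, 0) [+x clear] — {connector, fan, pcb, retainer}
5. module@(0, -1, 0) [-x clear] — {connector, fan, module, pcb, retainer}
6. daughtercard@(1, 1, 0) [-y clear] — {connector, daughtercard, fan, module, pcb, retainer}
7. heatsink@(0, -1, 1) [-x clear] — {connector, daughtercard, fan, heatsink, module, pcb, retainer}
8. bezel@(0, -1, -1) [+x clear] — {bezel, connector, daughtercard, fan, heatsink, module, pcb, retainer}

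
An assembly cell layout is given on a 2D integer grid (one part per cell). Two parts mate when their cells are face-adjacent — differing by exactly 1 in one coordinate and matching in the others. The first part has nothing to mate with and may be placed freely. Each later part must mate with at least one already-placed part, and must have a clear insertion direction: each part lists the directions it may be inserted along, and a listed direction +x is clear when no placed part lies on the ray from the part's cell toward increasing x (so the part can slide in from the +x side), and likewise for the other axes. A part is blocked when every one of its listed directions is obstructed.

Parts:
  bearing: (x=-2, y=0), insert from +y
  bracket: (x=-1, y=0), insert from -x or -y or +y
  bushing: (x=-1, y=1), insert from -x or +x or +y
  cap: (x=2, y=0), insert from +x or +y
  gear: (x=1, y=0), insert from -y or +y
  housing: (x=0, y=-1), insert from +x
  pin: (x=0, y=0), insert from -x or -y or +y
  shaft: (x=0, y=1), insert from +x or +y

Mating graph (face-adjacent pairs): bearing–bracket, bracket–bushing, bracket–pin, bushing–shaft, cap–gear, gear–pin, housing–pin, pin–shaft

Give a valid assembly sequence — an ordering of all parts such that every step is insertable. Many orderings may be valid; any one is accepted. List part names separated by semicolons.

gear; pin; cap; shaft; housing; bushing; bracket; bearing

1. gear@(1, 0) [-y clear] — {gear}
2. pin@(0, 0) [-x clear] — {gear, pin}
3. cap@(2, 0) [+x clear] — {cap, gear, pin}
4. shaft@(0, 1) [+x clear] — {cap, gear, pin, shaft}
5. housing@(0, -1) [+x clear] — {cap, gear, housing, pin, shaft}
6. bushing@(-1, 1) [-x clear] — {bushing, cap, gear, housing, pin, shaft}
7. bracket@(-1, 0) [-x clear] — {bracket, bushing, cap, gear, housing, pin, shaft}
8. bearing@(-2, 0) [+y clear] — {bearing, bracket, bushing, cap, gear, housing, pin, shaft}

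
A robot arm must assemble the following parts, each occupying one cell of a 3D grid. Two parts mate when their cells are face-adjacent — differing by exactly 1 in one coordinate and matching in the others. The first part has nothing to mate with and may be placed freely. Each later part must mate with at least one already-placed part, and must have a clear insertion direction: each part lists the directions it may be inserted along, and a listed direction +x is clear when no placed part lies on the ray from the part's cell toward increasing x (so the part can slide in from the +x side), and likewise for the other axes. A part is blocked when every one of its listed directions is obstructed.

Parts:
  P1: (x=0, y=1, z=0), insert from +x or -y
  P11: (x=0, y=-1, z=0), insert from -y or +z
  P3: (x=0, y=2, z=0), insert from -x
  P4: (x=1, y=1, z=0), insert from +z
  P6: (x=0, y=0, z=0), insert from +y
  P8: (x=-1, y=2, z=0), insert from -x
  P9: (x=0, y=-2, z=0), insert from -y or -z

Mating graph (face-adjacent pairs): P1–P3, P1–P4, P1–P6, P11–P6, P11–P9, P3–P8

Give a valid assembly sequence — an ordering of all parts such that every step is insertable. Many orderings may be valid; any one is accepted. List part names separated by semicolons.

P9; P11; P6; P1; P4; P3; P8

1. P9@(0, -2, 0) [-y clear] — {P9}
2. P11@(0, -1, 0) [+z clear] — {P11, P9}
3. P6@(0, 0, 0) [+y clear] — {P11, P6, P9}
4. P1@(0, 1, 0) [+x clear] — {P1, P11, P6, P9}
5. P4@(1, 1, 0) [+z clear] — {P1, P11, P4, P6, P9}
6. P3@(0, 2, 0) [-x clear] — {P1, P11, P3, P4, P6, P9}
7. P8@(-1, 2, 0) [-x clear] — {P1, P11, P3, P4, P6, P8, P9}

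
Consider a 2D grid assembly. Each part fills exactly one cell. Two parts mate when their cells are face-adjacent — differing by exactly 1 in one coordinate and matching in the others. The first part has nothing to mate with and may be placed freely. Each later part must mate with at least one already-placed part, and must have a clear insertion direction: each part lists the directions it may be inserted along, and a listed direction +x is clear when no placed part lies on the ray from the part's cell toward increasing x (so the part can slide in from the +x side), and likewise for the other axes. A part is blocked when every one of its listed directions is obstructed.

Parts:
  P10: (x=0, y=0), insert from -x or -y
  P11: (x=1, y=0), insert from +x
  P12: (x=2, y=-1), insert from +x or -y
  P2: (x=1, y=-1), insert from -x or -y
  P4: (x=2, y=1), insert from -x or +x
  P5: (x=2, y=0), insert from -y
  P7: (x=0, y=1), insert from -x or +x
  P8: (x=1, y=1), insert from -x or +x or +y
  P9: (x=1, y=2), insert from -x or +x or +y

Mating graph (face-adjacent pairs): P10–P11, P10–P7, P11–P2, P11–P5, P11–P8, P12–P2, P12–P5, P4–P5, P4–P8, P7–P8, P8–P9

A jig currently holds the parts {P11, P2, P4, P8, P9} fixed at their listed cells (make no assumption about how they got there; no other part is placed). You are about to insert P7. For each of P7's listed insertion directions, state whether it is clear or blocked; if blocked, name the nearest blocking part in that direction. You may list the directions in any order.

+x: blocked by P8; -x: clear

-x: ray from P7(0, 1) has no placed part ⇒ clear
+x: nearest on ray is P8@(1, 1) ⇒ blocked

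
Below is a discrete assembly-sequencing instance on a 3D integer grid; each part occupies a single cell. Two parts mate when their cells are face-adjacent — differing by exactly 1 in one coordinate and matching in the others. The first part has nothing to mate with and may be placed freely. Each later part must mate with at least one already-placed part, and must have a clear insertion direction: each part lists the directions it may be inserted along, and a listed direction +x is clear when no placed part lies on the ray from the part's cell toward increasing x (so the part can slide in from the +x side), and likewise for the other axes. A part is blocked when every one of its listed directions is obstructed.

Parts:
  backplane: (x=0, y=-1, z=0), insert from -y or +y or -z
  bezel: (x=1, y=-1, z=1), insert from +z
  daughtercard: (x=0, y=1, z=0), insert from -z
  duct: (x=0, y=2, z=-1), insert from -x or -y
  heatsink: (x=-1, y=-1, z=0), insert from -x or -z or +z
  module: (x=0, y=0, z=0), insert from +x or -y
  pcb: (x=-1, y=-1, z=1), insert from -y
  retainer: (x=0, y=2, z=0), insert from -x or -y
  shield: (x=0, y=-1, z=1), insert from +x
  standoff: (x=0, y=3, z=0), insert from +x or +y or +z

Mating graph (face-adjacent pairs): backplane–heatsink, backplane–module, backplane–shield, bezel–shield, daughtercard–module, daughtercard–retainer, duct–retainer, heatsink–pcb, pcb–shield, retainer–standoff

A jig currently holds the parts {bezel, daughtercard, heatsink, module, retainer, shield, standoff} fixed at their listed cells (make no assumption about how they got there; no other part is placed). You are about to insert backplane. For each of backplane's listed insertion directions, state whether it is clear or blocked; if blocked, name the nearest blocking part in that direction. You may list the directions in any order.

+y: blocked by module; -y: clear; -z: clear

-y: ray from backplane(0, -1, 0) has no placed part ⇒ clear
+y: nearest on ray is module@(0, 0, 0) ⇒ blocked
-z: ray from backplane(0, -1, 0) has no placed part ⇒ clear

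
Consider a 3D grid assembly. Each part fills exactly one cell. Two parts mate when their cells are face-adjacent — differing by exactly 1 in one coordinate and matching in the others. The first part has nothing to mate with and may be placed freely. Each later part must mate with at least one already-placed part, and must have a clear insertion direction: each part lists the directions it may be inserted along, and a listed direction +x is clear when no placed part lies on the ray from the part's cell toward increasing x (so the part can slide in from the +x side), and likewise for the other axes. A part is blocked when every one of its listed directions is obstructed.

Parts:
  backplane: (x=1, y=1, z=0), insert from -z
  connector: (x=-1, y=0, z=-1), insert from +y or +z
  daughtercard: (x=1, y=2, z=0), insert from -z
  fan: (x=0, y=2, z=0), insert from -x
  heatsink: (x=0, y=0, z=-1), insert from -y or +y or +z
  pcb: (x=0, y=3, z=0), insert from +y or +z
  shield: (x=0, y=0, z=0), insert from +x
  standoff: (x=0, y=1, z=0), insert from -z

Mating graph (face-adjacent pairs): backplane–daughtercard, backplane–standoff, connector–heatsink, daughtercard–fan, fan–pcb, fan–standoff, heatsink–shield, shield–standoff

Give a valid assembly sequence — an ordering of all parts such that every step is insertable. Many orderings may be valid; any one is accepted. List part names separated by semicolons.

connector; heatsink; shield; standoff; fan; pcb; backplane; daughtercard

1. connector@(-1, 0, -1) [+y clear] — {connector}
2. heatsink@(0, 0, -1) [-y clear] — {connector, heatsink}
3. shield@(0, 0, 0) [+x clear] — {connector, heatsink, shield}
4. standoff@(0, 1, 0) [-z clear] — {connector, heatsink, shield, standoff}
5. fan@(0, 2, 0) [-x clear] — {connector, fan, heatsink, shield, standoff}
6. pcb@(0, 3, 0) [+y clear] — {connector, fan, heatsink, pcb, shield, standoff}
7. backplane@(1, 1, 0) [-z clear] — {backplane, connector, fan, heatsink, pcb, shield, standoff}
8. daughtercard@(1, 2, 0) [-z clear] — {backplane, connector, daughtercard, fan, heatsink, pcb, shield, standoff}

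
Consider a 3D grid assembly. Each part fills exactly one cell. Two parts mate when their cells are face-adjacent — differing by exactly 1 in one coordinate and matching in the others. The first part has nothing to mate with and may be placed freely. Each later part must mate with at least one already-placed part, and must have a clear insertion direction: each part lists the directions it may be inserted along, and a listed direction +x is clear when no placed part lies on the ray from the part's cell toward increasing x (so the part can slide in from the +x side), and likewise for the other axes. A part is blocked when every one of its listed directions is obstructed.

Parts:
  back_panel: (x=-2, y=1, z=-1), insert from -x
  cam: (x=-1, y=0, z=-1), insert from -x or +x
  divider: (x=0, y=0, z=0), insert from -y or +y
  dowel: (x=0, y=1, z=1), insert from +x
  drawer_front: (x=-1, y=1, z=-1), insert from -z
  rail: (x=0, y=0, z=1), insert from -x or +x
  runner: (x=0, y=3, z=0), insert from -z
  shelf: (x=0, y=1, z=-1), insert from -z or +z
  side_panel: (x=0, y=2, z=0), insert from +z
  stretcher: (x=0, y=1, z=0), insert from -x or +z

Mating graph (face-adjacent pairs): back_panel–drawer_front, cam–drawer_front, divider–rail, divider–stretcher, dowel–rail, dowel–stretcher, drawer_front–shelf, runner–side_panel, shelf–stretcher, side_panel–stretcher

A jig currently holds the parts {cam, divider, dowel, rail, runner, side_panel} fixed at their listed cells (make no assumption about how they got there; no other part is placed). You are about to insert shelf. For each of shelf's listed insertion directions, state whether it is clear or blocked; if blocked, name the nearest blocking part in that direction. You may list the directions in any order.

+z: blocked by dowel; -z: clear

-z: ray from shelf(0, 1, -1) has no placed part ⇒ clear
+z: nearest on ray is dowel@(0, 1, 1) ⇒ blocked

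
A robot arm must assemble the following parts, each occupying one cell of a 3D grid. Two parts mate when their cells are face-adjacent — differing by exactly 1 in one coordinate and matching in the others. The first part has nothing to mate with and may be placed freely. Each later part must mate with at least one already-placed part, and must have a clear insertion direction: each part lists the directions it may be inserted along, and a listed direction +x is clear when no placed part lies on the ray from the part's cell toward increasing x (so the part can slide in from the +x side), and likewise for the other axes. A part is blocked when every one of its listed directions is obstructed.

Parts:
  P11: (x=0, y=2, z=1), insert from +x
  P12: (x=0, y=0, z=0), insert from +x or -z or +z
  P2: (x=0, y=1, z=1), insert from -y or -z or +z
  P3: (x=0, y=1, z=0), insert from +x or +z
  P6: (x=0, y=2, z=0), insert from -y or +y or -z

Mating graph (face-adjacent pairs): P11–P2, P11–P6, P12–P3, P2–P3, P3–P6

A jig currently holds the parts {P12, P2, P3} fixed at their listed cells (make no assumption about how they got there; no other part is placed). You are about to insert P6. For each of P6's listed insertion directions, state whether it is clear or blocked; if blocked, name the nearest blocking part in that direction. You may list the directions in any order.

-y: nearest on ray is P3@(0, 1, 0) ⇒ blocked
+y: ray from P6(0, 2, 0) has no placed part ⇒ clear
-z: ray from P6(0, 2, 0) has no placed part ⇒ clear

+y: clear; -y: blocked by P3; -z: clear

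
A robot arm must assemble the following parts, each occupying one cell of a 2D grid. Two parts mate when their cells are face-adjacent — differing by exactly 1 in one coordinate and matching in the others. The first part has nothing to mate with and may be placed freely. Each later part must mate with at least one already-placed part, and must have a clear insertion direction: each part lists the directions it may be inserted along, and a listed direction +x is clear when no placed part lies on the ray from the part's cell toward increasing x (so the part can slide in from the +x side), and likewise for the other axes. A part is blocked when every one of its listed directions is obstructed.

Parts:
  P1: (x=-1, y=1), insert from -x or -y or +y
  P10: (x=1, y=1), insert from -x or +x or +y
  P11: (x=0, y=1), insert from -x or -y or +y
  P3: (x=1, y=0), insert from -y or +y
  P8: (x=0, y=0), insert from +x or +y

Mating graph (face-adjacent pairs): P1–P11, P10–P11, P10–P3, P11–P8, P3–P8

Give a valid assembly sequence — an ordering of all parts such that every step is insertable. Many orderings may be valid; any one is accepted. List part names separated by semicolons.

1. P11@(0, 1) [-x clear] — {P11}
2. P10@(1, 1) [+x clear] — {P10, P11}
3. P8@(0, 0) [+x clear] — {P10, P11, P8}
4. P1@(-1, 1) [-x clear] — {P1, P10, P11, P8}
5. P3@(1, 0) [-y clear] — {P1, P10, P11, P3, P8}

P11; P10; P8; P1; P3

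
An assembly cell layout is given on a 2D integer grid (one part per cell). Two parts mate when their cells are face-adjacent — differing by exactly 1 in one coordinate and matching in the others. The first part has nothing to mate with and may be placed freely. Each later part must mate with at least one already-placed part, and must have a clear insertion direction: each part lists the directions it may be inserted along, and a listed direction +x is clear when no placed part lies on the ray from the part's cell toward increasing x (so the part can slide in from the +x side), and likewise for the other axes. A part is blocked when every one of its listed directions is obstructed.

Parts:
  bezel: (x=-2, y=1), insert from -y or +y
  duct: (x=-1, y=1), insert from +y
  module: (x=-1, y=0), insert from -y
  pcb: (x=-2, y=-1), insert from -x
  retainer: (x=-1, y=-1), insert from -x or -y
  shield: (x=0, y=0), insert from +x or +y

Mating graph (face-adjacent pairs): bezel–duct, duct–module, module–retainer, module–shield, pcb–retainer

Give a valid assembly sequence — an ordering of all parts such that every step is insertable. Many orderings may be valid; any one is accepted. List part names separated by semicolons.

duct; module; retainer; pcb; bezel; shield

1. duct@(-1, 1) [+y clear] — {duct}
2. module@(-1, 0) [-y clear] — {duct, module}
3. retainer@(-1, -1) [-x clear] — {duct, module, retainer}
4. pcb@(-2, -1) [-x clear] — {duct, module, pcb, retainer}
5. bezel@(-2, 1) [+y clear] — {bezel, duct, module, pcb, retainer}
6. shield@(0, 0) [+x clear] — {bezel, duct, module, pcb, retainer, shield}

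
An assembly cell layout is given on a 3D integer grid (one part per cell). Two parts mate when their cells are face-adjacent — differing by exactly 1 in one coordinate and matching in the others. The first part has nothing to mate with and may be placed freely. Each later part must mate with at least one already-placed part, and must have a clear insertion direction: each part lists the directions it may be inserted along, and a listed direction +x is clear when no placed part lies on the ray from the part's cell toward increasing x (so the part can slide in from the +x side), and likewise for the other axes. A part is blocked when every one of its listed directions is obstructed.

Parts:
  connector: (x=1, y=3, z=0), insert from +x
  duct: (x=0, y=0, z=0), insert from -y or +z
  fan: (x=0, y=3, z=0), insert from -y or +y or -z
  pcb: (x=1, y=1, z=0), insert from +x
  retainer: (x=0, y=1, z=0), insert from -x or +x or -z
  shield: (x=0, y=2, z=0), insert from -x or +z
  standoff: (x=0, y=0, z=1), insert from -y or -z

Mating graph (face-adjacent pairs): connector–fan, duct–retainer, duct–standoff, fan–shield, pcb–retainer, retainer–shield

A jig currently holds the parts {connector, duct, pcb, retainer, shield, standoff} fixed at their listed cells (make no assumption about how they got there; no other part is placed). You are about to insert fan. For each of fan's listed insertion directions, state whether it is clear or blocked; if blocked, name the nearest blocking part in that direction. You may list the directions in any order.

+y: clear; -y: blocked by shield; -z: clear

-y: nearest on ray is shield@(0, 2, 0) ⇒ blocked
+y: ray from fan(0, 3, 0) has no placed part ⇒ clear
-z: ray from fan(0, 3, 0) has no placed part ⇒ clear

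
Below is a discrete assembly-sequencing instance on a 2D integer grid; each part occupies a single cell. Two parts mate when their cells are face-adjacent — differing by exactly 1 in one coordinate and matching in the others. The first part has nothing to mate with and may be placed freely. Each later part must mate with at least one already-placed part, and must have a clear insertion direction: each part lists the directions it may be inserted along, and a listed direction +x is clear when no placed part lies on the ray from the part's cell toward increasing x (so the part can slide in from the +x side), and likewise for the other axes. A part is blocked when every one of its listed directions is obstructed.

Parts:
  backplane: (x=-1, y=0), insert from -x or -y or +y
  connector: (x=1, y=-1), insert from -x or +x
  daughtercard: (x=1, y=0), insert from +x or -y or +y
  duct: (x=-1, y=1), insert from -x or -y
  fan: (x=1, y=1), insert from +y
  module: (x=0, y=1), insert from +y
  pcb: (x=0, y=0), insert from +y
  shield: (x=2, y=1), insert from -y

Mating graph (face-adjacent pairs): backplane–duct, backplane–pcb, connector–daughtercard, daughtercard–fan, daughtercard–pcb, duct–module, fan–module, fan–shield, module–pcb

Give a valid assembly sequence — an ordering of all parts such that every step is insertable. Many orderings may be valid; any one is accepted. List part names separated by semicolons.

1. daughtercard@(1, 0) [+x clear] — {daughtercard}
2. connector@(1, -1) [-x clear] — {connector, daughtercard}
3. pcb@(0, 0) [+y clear] — {connector, daughtercard, pcb}
4. backplane@(-1, 0) [-x clear] — {backplane, connector, daughtercard, pcb}
5. duct@(-1, 1) [-x clear] — {backplane, connector, daughtercard, duct, pcb}
6. fan@(1, 1) [+y clear] — {backplane, connector, daughtercard, duct, fan, pcb}
7. module@(0, 1) [+y clear] — {backplane, connector, daughtercard, duct, fan, module, pcb}
8. shield@(2, 1) [-y clear] — {backplane, connector, daughtercard, duct, fan, module, pcb, shield}

daughtercard; connector; pcb; backplane; duct; fan; module; shield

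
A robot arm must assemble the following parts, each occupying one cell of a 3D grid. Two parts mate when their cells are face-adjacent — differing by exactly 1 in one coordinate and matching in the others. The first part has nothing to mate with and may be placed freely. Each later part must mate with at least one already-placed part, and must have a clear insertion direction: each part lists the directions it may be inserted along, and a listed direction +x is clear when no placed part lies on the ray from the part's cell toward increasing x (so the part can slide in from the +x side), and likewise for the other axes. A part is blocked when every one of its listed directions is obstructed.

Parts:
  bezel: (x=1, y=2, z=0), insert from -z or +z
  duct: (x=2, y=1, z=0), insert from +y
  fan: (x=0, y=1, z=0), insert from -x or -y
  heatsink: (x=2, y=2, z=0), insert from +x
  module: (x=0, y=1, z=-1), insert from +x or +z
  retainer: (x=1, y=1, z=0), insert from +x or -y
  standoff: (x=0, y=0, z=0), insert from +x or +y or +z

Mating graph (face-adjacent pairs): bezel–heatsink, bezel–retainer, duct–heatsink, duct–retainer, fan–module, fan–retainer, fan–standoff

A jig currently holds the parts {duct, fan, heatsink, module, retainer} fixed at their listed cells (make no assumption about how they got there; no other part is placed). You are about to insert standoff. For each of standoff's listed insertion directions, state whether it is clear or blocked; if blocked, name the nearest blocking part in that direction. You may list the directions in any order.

+x: ray from standoff(0, 0, 0) has no placed part ⇒ clear
+y: nearest on ray is fan@(0, 1, 0) ⇒ blocked
+z: ray from standoff(0, 0, 0) has no placed part ⇒ clear

+x: clear; +y: blocked by fan; +z: clear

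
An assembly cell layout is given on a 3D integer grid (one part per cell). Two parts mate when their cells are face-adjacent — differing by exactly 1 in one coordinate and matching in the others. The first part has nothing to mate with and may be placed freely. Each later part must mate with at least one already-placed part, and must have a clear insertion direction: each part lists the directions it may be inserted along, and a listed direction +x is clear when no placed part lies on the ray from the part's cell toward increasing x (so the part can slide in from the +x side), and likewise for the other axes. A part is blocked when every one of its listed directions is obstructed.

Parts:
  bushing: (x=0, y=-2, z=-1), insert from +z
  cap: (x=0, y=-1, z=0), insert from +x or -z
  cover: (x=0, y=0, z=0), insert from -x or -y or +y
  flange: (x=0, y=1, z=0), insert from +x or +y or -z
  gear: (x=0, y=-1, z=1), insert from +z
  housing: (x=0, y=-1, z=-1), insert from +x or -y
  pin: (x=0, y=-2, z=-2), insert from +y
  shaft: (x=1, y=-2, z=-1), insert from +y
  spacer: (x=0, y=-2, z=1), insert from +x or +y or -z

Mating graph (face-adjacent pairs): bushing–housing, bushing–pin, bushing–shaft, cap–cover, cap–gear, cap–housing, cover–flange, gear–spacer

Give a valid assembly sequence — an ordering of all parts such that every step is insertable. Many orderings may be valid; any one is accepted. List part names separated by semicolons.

1. housing@(0, -1, -1) [+x clear] — {housing}
2. cap@(0, -1, 0) [+x clear] — {cap, housing}
3. gear@(0, -1, 1) [+z clear] — {cap, gear, housing}
4. cover@(0, 0, 0) [-x clear] — {cap, cover, gear, housing}
5. flange@(0, 1, 0) [+x clear] — {cap, cover, flange, gear, housing}
6. bushing@(0, -2, -1) [+z clear] — {bushing, cap, cover, flange, gear, housing}
7. spacer@(0, -2, 1) [+x clear] — {bushing, cap, cover, flange, gear, housing, spacer}
8. pin@(0, -2, -2) [+y clear] — {bushing, cap, cover, flange, gear, housing, pin, spacer}
9. shaft@(1, -2, -1) [+y clear] — {bushing, cap, cover, flange, gear, housing, pin, shaft, spacer}

housing; cap; gear; cover; flange; bushing; spacer; pin; shaft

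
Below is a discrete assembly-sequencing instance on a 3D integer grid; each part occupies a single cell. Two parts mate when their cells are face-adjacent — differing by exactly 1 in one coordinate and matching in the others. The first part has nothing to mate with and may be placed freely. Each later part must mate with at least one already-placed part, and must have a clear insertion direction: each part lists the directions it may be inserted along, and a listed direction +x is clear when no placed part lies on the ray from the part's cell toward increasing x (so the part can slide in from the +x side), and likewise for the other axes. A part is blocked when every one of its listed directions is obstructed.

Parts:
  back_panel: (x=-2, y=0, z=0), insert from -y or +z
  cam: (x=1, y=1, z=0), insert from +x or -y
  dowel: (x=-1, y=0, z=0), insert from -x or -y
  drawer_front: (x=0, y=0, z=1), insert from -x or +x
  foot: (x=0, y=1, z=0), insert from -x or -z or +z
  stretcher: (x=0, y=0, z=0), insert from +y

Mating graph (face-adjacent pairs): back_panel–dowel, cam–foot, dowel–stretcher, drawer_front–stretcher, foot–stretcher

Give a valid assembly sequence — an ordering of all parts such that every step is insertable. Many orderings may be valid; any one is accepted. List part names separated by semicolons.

1. dowel@(-1, 0, 0) [-x clear] — {dowel}
2. stretcher@(0, 0, 0) [+y clear] — {dowel, stretcher}
3. drawer_front@(0, 0, 1) [-x clear] — {dowel, drawer_front, stretcher}
4. foot@(0, 1, 0) [-x clear] — {dowel, drawer_front, foot, stretcher}
5. cam@(1, 1, 0) [+x clear] — {cam, dowel, drawer_front, foot, stretcher}
6. back_panel@(-2, 0, 0) [-y clear] — {back_panel, cam, dowel, drawer_front, foot, stretcher}

dowel; stretcher; drawer_front; foot; cam; back_panel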